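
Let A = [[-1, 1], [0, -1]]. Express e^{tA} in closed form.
A has Jordan form J = [[-1, 1], [0, -1]] with A = PJP^{-1}, so e^{tA} = P e^{tJ} P^{-1}.

For a Jordan block J_k(λ), e^{tJ_k(λ)} = e^{λt} · (I + tN + t^2 N^2/2! + ... + t^{k-1} N^{k-1}/(k-1)!) where N is the nilpotent superdiagonal part.

Assembling the blocks and conjugating back gives the entries of e^{tA} as shown above.

e^{tA} = [[e^{-t}, t*e^{-t}], [0, e^{-t}]]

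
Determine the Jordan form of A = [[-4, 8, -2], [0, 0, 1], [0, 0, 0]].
J = [[-4, 0, 0], [0, 0, 1], [0, 0, 0]]

The characteristic polynomial is det(xI - A) = x^2(x + 4), so the eigenvalues are -4 (algebraic multiplicity 1), 0 (algebraic multiplicity 2).

For λ = -4: algebraic multiplicity 1 gives one 1×1 block.

For λ = 0: rank(A) = 2, rank(A^2) = 1. The eigenspace has dimension 3 - 2 = 1, so there is 1 Jordan block; the rank sequence gives block sizes [2].

Assembling the blocks gives the Jordan form J above.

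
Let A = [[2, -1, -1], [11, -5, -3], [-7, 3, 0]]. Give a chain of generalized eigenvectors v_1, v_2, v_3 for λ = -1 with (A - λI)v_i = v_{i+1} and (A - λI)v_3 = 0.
v_1 = [[-1, -2, -2]]^T, v_2 = [[1, 3, -1]]^T, v_3 = [[1, 2, 1]]^T

We seek v_1 ∈ ker((A + I)^3) \ ker((A + I)^2), then set v_{i+1} = (A + I) v_i.

One such chain is v_1 = [[-1, -2, -2]]^T, v_2 = [[1, 3, -1]]^T, v_3 = [[1, 2, 1]]^T. Check: (A + I) v_3 = [[0, 0, 0]]^T = 0.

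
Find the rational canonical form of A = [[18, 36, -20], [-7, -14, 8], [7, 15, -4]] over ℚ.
R = [[0, 0, -4], [1, 0, -4], [0, 1, 0]]

The invariant factors of A (the non-unit diagonal entries of the Smith normal form of xI - A over ℚ[x]) are x^3 + 4x + 4, each dividing the next. The characteristic polynomial is their product, x^3 + 4x + 4.

The rational canonical form is the block-diagonal matrix of companion matrices C(f_i):
R = [[0, 0, -4], [1, 0, -4], [0, 1, 0]].

Note the characteristic polynomial does not split into linear factors over ℚ, so A has no Jordan form over ℚ; the rational canonical form exists over any field.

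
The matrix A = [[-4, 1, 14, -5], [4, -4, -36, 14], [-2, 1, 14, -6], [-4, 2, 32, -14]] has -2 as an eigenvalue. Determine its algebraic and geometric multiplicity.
The characteristic polynomial is (x + 2)^4, so the factor x + 2 appears with exponent 4: the algebraic multiplicity is 4.

rank(A + 2I) = 2, so the eigenspace has dimension 4 - 2 = 2: the geometric multiplicity is 2.

Since 2 < 4, A is not diagonalizable.

algebraic multiplicity 4, geometric multiplicity 2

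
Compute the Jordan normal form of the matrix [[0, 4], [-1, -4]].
The characteristic polynomial is det(xI - A) = (x + 2)^2, so the eigenvalues are -2 (algebraic multiplicity 2).

For λ = -2: rank(A + 2I) = 1, rank((A + 2I)^2) = 0. The eigenspace has dimension 2 - 1 = 1, so there is 1 Jordan block; the rank sequence gives block sizes [2].

Assembling the blocks gives the Jordan form J above.

J = [[-2, 1], [0, -2]]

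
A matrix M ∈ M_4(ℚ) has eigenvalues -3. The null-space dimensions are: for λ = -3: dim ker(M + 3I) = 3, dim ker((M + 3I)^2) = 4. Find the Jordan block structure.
Jordan blocks: (-3, 2), (-3, 1), (-3, 1)

λ = -3: successive nullity increments [3, 1] count blocks of size ≥ k; block sizes are [2, 1, 1].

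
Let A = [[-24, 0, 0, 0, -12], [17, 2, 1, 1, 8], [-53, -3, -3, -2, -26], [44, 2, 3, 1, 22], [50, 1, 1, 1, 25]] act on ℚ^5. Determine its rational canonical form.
R = [[0, 0, 0, 0, -12], [1, 0, 0, 0, 20], [0, 1, 0, 0, -16], [0, 0, 1, 0, 4], [0, 0, 0, 1, 1]]

The invariant factors of A (the non-unit diagonal entries of the Smith normal form of xI - A over ℚ[x]) are (x + 3)(x^2 - 2x + 2)^2, each dividing the next. The characteristic polynomial is their product, (x + 3)(x^2 - 2x + 2)^2.

The rational canonical form is the block-diagonal matrix of companion matrices C(f_i):
R = [[0, 0, 0, 0, -12], [1, 0, 0, 0, 20], [0, 1, 0, 0, -16], [0, 0, 1, 0, 4], [0, 0, 0, 1, 1]].

Note the characteristic polynomial does not split into linear factors over ℚ, so A has no Jordan form over ℚ; the rational canonical form exists over any field.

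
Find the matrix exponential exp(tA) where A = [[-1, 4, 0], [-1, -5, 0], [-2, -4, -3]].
e^{tA} = [[(2*t + 1)*e^{-3*t}, 4*t*e^{-3*t}, 0], [-t*e^{-3*t}, (1 - 2*t)*e^{-3*t}, 0], [-2*t*e^{-3*t}, -4*t*e^{-3*t}, e^{-3*t}]]

A has Jordan form J = [[-3, 1, 0], [0, -3, 0], [0, 0, -3]] with A = PJP^{-1}, so e^{tA} = P e^{tJ} P^{-1}.

For a Jordan block J_k(λ), e^{tJ_k(λ)} = e^{λt} · (I + tN + t^2 N^2/2! + ... + t^{k-1} N^{k-1}/(k-1)!) where N is the nilpotent superdiagonal part.

Assembling the blocks and conjugating back gives the entries of e^{tA} as shown above.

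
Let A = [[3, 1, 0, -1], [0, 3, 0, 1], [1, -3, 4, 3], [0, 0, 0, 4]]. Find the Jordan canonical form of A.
The characteristic polynomial is det(xI - A) = (x - 4)^2(x - 3)^2, so the eigenvalues are 3 (algebraic multiplicity 2), 4 (algebraic multiplicity 2).

For λ = 3: rank(A - 3I) = 3, rank((A - 3I)^2) = 2. The eigenspace has dimension 4 - 3 = 1, so there is 1 Jordan block; the rank sequence gives block sizes [2].

For λ = 4: rank(A - 4I) = 2. The eigenspace has dimension 4 - 2 = 2, so there are 2 Jordan blocks; the rank sequence gives block sizes [1, 1].

Assembling the blocks gives the Jordan form J above.

J = [[3, 1, 0, 0], [0, 3, 0, 0], [0, 0, 4, 0], [0, 0, 0, 4]]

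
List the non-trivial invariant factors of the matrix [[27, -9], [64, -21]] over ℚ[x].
(x - 3)^2

The Jordan structure of A has elementary divisors (x - 3)^2. Arranging the block sizes at each eigenvalue in decreasing order and taking row products gives the invariant factors.

Invariant factors (smallest first, each dividing the next): (x - 3)^2.

Check: the last factor (x - 3)^2 is the minimal polynomial, and the product (x - 3)^2 is the characteristic polynomial.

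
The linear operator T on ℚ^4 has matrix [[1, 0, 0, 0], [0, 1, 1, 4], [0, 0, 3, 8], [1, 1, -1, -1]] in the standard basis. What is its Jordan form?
J = [[1, 1, 0, 0], [0, 1, 1, 0], [0, 0, 1, 0], [0, 0, 0, 1]]

The characteristic polynomial is det(xI - A) = (x - 1)^4, so the eigenvalues are 1 (algebraic multiplicity 4).

For λ = 1: rank(A - I) = 2, rank((A - I)^2) = 1, rank((A - I)^3) = 0. The eigenspace has dimension 4 - 2 = 2, so there are 2 Jordan blocks; the rank sequence gives block sizes [3, 1].

Assembling the blocks gives the Jordan form J above.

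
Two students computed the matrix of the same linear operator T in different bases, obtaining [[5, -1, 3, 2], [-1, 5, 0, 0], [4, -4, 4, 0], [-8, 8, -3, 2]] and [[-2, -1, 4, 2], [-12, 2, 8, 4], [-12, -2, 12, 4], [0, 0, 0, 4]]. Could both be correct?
Both have characteristic polynomial (x - 4)^4, but the minimal polynomial of A is (x - 4)^3 while the minimal polynomial of B is (x - 4)^2. The minimal polynomial is a similarity invariant, so A and B are not similar.

No.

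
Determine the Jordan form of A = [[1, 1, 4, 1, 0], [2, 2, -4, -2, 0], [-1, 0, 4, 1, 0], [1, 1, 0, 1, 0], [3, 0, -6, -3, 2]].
The characteristic polynomial is det(xI - A) = (x - 2)^5, so the eigenvalues are 2 (algebraic multiplicity 5).

For λ = 2: rank(A - 2I) = 2, rank((A - 2I)^2) = 0. The eigenspace has dimension 5 - 2 = 3, so there are 3 Jordan blocks; the rank sequence gives block sizes [2, 2, 1].

Assembling the blocks gives the Jordan form J above.

J = [[2, 1, 0, 0, 0], [0, 2, 0, 0, 0], [0, 0, 2, 1, 0], [0, 0, 0, 2, 0], [0, 0, 0, 0, 2]]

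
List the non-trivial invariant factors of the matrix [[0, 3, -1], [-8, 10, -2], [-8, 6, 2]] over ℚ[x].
The Jordan structure of A has elementary divisors (x - 4)^2, (x - 4). Arranging the block sizes at each eigenvalue in decreasing order and taking row products gives the invariant factors.

Invariant factors (smallest first, each dividing the next): x - 4, (x - 4)^2.

Check: the last factor (x - 4)^2 is the minimal polynomial, and the product (x - 4)^3 is the characteristic polynomial.

x - 4, (x - 4)^2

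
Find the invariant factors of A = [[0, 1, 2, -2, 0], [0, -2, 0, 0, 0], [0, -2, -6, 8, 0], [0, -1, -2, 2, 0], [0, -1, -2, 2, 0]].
x(x + 2), x(x + 2)^2

The Jordan structure of A has elementary divisors (x + 2)^2, (x + 2), x, x. Arranging the block sizes at each eigenvalue in decreasing order and taking row products gives the invariant factors.

Invariant factors (smallest first, each dividing the next): x(x + 2), x(x + 2)^2.

Check: the last factor x(x + 2)^2 is the minimal polynomial, and the product x^2(x + 2)^3 is the characteristic polynomial.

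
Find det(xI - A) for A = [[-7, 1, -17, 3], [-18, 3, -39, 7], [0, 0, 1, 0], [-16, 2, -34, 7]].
xI - A = [[x + 7, -1, 17, -3], [18, x - 3, 39, -7], [0, 0, x - 1, 0], [16, -2, 34, x - 7]].

Expanding det(xI - A) along the first row:
det(xI - A) = + (x + 7)·det([[x - 3, 39, -7], [0, x - 1, 0], [-2, 34, x - 7]]) - (-1)·det([[18, 39, -7], [0, x - 1, 0], [16, 34, x - 7]]) + (17)·det([[18, x - 3, -7], [0, 0, 0], [16, -2, x - 7]]) - (-3)·det([[18, x - 3, 39], [0, 0, x - 1], [16, -2, 34]]).

Evaluating gives χ_A(x) = x^4 - 4x^3 + 6x^2 - 4x + 1 = (x - 1)^4.

χ_A(x) = (x - 1)^4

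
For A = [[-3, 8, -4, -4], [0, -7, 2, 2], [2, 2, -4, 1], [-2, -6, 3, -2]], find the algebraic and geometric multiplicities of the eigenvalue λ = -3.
The characteristic polynomial is (x + 3)^2(x + 5)^2, so the factor x + 3 appears with exponent 2: the algebraic multiplicity is 2.

rank(A + 3I) = 2, so the eigenspace has dimension 4 - 2 = 2: the geometric multiplicity is 2.

algebraic multiplicity 2, geometric multiplicity 2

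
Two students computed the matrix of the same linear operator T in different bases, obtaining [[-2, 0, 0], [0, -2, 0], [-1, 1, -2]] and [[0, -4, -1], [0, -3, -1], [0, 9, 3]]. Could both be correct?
No.

trace(A) = -6 but trace(B) = 0. The trace is a similarity invariant, so A and B are not similar.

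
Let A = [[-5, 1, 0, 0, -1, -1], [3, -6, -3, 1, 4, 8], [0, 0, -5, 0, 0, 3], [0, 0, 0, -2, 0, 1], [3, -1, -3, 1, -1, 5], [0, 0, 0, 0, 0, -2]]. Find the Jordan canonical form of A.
The characteristic polynomial is det(xI - A) = (x + 2)^3(x + 5)^3, so the eigenvalues are -5 (algebraic multiplicity 3), -2 (algebraic multiplicity 3).

For λ = -5: rank(A + 5I) = 4, rank((A + 5I)^2) = 3. The eigenspace has dimension 6 - 4 = 2, so there are 2 Jordan blocks; the rank sequence gives block sizes [2, 1].

For λ = -2: rank(A + 2I) = 5, rank((A + 2I)^2) = 4, rank((A + 2I)^3) = 3. The eigenspace has dimension 6 - 5 = 1, so there is 1 Jordan block; the rank sequence gives block sizes [3].

Assembling the blocks gives the Jordan form J above.

J = [[-5, 1, 0, 0, 0, 0], [0, -5, 0, 0, 0, 0], [0, 0, -5, 0, 0, 0], [0, 0, 0, -2, 1, 0], [0, 0, 0, 0, -2, 1], [0, 0, 0, 0, 0, -2]]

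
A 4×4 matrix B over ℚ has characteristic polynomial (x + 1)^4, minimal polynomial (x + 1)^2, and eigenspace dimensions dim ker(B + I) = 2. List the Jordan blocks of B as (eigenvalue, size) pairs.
λ = -1: algebraic multiplicity 4 (exponent in χ_B), largest block size 2 (exponent in m_B), 2 blocks (geometric multiplicity). These force block sizes [2, 2].

Jordan blocks: (-1, 2), (-1, 2)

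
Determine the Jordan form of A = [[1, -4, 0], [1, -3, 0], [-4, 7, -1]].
The characteristic polynomial is det(xI - A) = (x + 1)^3, so the eigenvalues are -1 (algebraic multiplicity 3).

For λ = -1: rank(A + I) = 2, rank((A + I)^2) = 1, rank((A + I)^3) = 0. The eigenspace has dimension 3 - 2 = 1, so there is 1 Jordan block; the rank sequence gives block sizes [3].

Assembling the blocks gives the Jordan form J above.

J = [[-1, 1, 0], [0, -1, 1], [0, 0, -1]]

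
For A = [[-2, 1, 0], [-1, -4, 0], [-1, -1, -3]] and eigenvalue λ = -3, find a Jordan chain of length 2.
We seek v_1 ∈ ker((A + 3I)^2) \ ker(A + 3I), then set v_{i+1} = (A + 3I) v_i.

One such chain is v_1 = [[0, 1, -1]]^T, v_2 = [[1, -1, -1]]^T. Check: (A + 3I) v_2 = [[0, 0, 0]]^T = 0.

v_1 = [[0, 1, -1]]^T, v_2 = [[1, -1, -1]]^T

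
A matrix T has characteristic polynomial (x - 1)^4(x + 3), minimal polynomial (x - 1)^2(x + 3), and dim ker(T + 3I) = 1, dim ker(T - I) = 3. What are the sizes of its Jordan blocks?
λ = -3: algebraic multiplicity 1 (exponent in χ_T), largest block size 1 (exponent in m_T), 1 block (geometric multiplicity). This forces block sizes [1].
λ = 1: algebraic multiplicity 4 (exponent in χ_T), largest block size 2 (exponent in m_T), 3 blocks (geometric multiplicity). These force block sizes [2, 1, 1].

Jordan blocks: (-3, 1), (1, 2), (1, 1), (1, 1)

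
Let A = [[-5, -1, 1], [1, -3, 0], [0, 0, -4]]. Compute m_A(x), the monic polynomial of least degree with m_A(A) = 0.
The characteristic polynomial factors as (x + 4)^3. The minimal polynomial is ∏(x - λ)^{k_λ} where k_λ is the size of the largest Jordan block at λ.

For λ = -4: rank(A + 4I) = 2, and the largest Jordan block has size 3 (the smallest k with rank((A + 4I)^k) = rank((A + 4I)^(k+1))).

So m_A(x) = (x + 4)^3.

m_A(x) = (x + 4)^3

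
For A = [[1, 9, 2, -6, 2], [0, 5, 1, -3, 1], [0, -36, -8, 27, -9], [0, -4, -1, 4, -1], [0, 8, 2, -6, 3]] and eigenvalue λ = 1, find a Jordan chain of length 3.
We seek v_1 ∈ ker((A - I)^3) \ ker((A - I)^2), then set v_{i+1} = (A - I) v_i.

One such chain is v_1 = [[0, 0, 1, 0, 0]]^T, v_2 = [[2, 1, -9, -1, 2]]^T, v_3 = [[1, 0, 0, 0, 0]]^T. Check: (A - I) v_3 = [[0, 0, 0, 0, 0]]^T = 0.

v_1 = [[0, 0, 1, 0, 0]]^T, v_2 = [[2, 1, -9, -1, 2]]^T, v_3 = [[1, 0, 0, 0, 0]]^T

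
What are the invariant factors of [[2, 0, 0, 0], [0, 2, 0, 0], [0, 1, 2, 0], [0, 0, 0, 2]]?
The Jordan structure of A has elementary divisors (x - 2)^2, (x - 2), (x - 2). Arranging the block sizes at each eigenvalue in decreasing order and taking row products gives the invariant factors.

Invariant factors (smallest first, each dividing the next): x - 2, x - 2, (x - 2)^2.

Check: the last factor (x - 2)^2 is the minimal polynomial, and the product (x - 2)^4 is the characteristic polynomial.

x - 2, x - 2, (x - 2)^2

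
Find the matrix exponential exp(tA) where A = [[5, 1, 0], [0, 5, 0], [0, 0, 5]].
e^{tA} = [[e^{5*t}, t*e^{5*t}, 0], [0, e^{5*t}, 0], [0, 0, e^{5*t}]]

A has Jordan form J = [[5, 1, 0], [0, 5, 0], [0, 0, 5]] with A = PJP^{-1}, so e^{tA} = P e^{tJ} P^{-1}.

For a Jordan block J_k(λ), e^{tJ_k(λ)} = e^{λt} · (I + tN + t^2 N^2/2! + ... + t^{k-1} N^{k-1}/(k-1)!) where N is the nilpotent superdiagonal part.

Assembling the blocks and conjugating back gives the entries of e^{tA} as shown above.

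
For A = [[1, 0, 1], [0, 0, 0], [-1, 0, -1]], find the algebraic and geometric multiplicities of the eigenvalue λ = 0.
The characteristic polynomial is x^3, so the factor x appears with exponent 3: the algebraic multiplicity is 3.

rank(A) = 1, so the eigenspace has dimension 3 - 1 = 2: the geometric multiplicity is 2.

Since 2 < 3, A is not diagonalizable.

algebraic multiplicity 3, geometric multiplicity 2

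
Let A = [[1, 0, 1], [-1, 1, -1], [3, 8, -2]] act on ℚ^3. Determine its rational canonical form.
R = [[0, 0, -5], [1, 0, -2], [0, 1, 0]]

The invariant factors of A (the non-unit diagonal entries of the Smith normal form of xI - A over ℚ[x]) are x^3 + 2x + 5, each dividing the next. The characteristic polynomial is their product, x^3 + 2x + 5.

The rational canonical form is the block-diagonal matrix of companion matrices C(f_i):
R = [[0, 0, -5], [1, 0, -2], [0, 1, 0]].

Note the characteristic polynomial does not split into linear factors over ℚ, so A has no Jordan form over ℚ; the rational canonical form exists over any field.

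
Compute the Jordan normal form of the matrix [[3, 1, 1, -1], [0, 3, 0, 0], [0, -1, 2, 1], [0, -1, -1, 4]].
The characteristic polynomial is det(xI - A) = (x - 3)^4, so the eigenvalues are 3 (algebraic multiplicity 4).

For λ = 3: rank(A - 3I) = 1, rank((A - 3I)^2) = 0. The eigenspace has dimension 4 - 1 = 3, so there are 3 Jordan blocks; the rank sequence gives block sizes [2, 1, 1].

Assembling the blocks gives the Jordan form J above.

J = [[3, 1, 0, 0], [0, 3, 0, 0], [0, 0, 3, 0], [0, 0, 0, 3]]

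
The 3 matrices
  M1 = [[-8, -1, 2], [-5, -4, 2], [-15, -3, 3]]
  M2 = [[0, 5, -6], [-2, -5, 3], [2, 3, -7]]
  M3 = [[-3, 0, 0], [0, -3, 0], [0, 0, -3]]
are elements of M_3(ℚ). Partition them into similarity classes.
3 classes: {M1}, {M2}, {M3}

Characteristic polynomials: χ_{M1} = (x + 3)^3, χ_{M2} = (x + 4)^3, χ_{M3} = (x + 3)^3.

{M1}: invariant factors x + 3, (x + 3)^2.

{M2}: invariant factors (x + 4)^3.

{M3}: invariant factors x + 3, x + 3, x + 3.

Matrices are similar if and only if their invariant-factor lists agree; the partition into similarity classes is {M1}, {M2}, {M3}.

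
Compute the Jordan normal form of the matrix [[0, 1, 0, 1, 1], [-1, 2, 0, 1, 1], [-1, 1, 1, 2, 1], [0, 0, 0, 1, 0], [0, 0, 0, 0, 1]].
The characteristic polynomial is det(xI - A) = (x - 1)^5, so the eigenvalues are 1 (algebraic multiplicity 5).

For λ = 1: rank(A - I) = 2, rank((A - I)^2) = 0. The eigenspace has dimension 5 - 2 = 3, so there are 3 Jordan blocks; the rank sequence gives block sizes [2, 2, 1].

Assembling the blocks gives the Jordan form J above.

J = [[1, 1, 0, 0, 0], [0, 1, 0, 0, 0], [0, 0, 1, 1, 0], [0, 0, 0, 1, 0], [0, 0, 0, 0, 1]]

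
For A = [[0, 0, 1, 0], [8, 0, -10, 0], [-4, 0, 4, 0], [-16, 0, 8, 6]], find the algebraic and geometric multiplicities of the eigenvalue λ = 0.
algebraic multiplicity 1, geometric multiplicity 1

The characteristic polynomial is x(x - 6)(x - 2)^2, so the factor x appears with exponent 1: the algebraic multiplicity is 1.

rank(A) = 3, so the eigenspace has dimension 4 - 3 = 1: the geometric multiplicity is 1.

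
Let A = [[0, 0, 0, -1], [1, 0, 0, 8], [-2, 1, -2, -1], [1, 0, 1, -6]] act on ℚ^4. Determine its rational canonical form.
The invariant factors of A (the non-unit diagonal entries of the Smith normal form of xI - A over ℚ[x]) are (x^2 + 4x - 1)^2, each dividing the next. The characteristic polynomial is their product, (x^2 + 4x - 1)^2.

The rational canonical form is the block-diagonal matrix of companion matrices C(f_i):
R = [[0, 0, 0, -1], [1, 0, 0, 8], [0, 1, 0, -14], [0, 0, 1, -8]].

Note the characteristic polynomial does not split into linear factors over ℚ, so A has no Jordan form over ℚ; the rational canonical form exists over any field.

R = [[0, 0, 0, -1], [1, 0, 0, 8], [0, 1, 0, -14], [0, 0, 1, -8]]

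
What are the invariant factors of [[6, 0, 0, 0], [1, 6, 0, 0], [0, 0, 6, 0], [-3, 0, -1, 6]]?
The Jordan structure of A has elementary divisors (x - 6)^2, (x - 6)^2. Arranging the block sizes at each eigenvalue in decreasing order and taking row products gives the invariant factors.

Invariant factors (smallest first, each dividing the next): (x - 6)^2, (x - 6)^2.

Check: the last factor (x - 6)^2 is the minimal polynomial, and the product (x - 6)^4 is the characteristic polynomial.

(x - 6)^2, (x - 6)^2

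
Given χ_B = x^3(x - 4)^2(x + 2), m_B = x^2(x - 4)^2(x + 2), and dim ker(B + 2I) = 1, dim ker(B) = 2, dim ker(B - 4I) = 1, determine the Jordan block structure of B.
Jordan blocks: (-2, 1), (0, 2), (0, 1), (4, 2)

λ = -2: algebraic multiplicity 1 (exponent in χ_B), largest block size 1 (exponent in m_B), 1 block (geometric multiplicity). This forces block sizes [1].
λ = 0: algebraic multiplicity 3 (exponent in χ_B), largest block size 2 (exponent in m_B), 2 blocks (geometric multiplicity). These force block sizes [2, 1].
λ = 4: algebraic multiplicity 2 (exponent in χ_B), largest block size 2 (exponent in m_B), 1 block (geometric multiplicity). This forces block sizes [2].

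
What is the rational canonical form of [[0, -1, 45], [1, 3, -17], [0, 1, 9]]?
The invariant factors of A (the non-unit diagonal entries of the Smith normal form of xI - A over ℚ[x]) are (x - 6)(x - 3)^2, each dividing the next. The characteristic polynomial is their product, (x - 6)(x - 3)^2.

The rational canonical form is the block-diagonal matrix of companion matrices C(f_i):
R = [[0, 0, 54], [1, 0, -45], [0, 1, 12]].

R = [[0, 0, 54], [1, 0, -45], [0, 1, 12]]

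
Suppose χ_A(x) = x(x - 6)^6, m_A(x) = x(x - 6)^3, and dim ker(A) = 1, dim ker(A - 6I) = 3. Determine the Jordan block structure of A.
λ = 0: algebraic multiplicity 1 (exponent in χ_A), largest block size 1 (exponent in m_A), 1 block (geometric multiplicity). This forces block sizes [1].
λ = 6: algebraic multiplicity 6 (exponent in χ_A), largest block size 3 (exponent in m_A), 3 blocks (geometric multiplicity). These force block sizes [3, 2, 1].

Jordan blocks: (0, 1), (6, 3), (6, 2), (6, 1)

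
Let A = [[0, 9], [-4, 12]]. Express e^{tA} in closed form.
A has Jordan form J = [[6, 1], [0, 6]] with A = PJP^{-1}, so e^{tA} = P e^{tJ} P^{-1}.

For a Jordan block J_k(λ), e^{tJ_k(λ)} = e^{λt} · (I + tN + t^2 N^2/2! + ... + t^{k-1} N^{k-1}/(k-1)!) where N is the nilpotent superdiagonal part.

Assembling the blocks and conjugating back gives the entries of e^{tA} as shown above.

e^{tA} = [[(1 - 6*t)*e^{6*t}, 9*t*e^{6*t}], [-4*t*e^{6*t}, (6*t + 1)*e^{6*t}]]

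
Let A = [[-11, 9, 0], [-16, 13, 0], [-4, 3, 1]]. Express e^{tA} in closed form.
e^{tA} = [[(1 - 12*t)*e^{t}, 9*t*e^{t}, 0], [-16*t*e^{t}, (12*t + 1)*e^{t}, 0], [-4*t*e^{t}, 3*t*e^{t}, e^{t}]]

A has Jordan form J = [[1, 1, 0], [0, 1, 0], [0, 0, 1]] with A = PJP^{-1}, so e^{tA} = P e^{tJ} P^{-1}.

For a Jordan block J_k(λ), e^{tJ_k(λ)} = e^{λt} · (I + tN + t^2 N^2/2! + ... + t^{k-1} N^{k-1}/(k-1)!) where N is the nilpotent superdiagonal part.

Assembling the blocks and conjugating back gives the entries of e^{tA} as shown above.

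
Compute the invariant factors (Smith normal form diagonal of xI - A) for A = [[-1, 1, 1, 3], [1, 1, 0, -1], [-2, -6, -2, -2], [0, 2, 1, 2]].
x^2, x^2

The Jordan structure of A has elementary divisors x^2, x^2. Arranging the block sizes at each eigenvalue in decreasing order and taking row products gives the invariant factors.

Invariant factors (smallest first, each dividing the next): x^2, x^2.

Check: the last factor x^2 is the minimal polynomial, and the product x^4 is the characteristic polynomial.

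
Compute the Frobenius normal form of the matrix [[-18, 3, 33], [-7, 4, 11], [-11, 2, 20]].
R = [[0, 0, 3], [1, 0, -10], [0, 1, 6]]

The invariant factors of A (the non-unit diagonal entries of the Smith normal form of xI - A over ℚ[x]) are (x - 3)(x^2 - 3x + 1), each dividing the next. The characteristic polynomial is their product, (x - 3)(x^2 - 3x + 1).

The rational canonical form is the block-diagonal matrix of companion matrices C(f_i):
R = [[0, 0, 3], [1, 0, -10], [0, 1, 6]].

Note the characteristic polynomial does not split into linear factors over ℚ, so A has no Jordan form over ℚ; the rational canonical form exists over any field.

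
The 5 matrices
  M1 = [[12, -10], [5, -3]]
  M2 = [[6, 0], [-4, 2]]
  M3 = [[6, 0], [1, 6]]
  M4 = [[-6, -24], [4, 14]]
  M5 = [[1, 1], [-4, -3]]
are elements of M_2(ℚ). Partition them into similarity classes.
Characteristic polynomials: χ_{M1} = (x - 7)(x - 2), χ_{M2} = (x - 6)(x - 2), χ_{M3} = (x - 6)^2, χ_{M4} = (x - 6)(x - 2), χ_{M5} = (x + 1)^2.

{M1}: invariant factors (x - 7)(x - 2).

{M2, M4}: invariant factors (x - 6)(x - 2).

{M3}: invariant factors (x - 6)^2.

{M5}: invariant factors (x + 1)^2.

Matrices are similar if and only if their invariant-factor lists agree; the partition into similarity classes is {M1}, {M2, M4}, {M3}, {M5}.

4 classes: {M1}, {M2, M4}, {M3}, {M5}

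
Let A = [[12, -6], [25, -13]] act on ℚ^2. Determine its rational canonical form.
R = [[0, 6], [1, -1]]

The invariant factors of A (the non-unit diagonal entries of the Smith normal form of xI - A over ℚ[x]) are (x - 2)(x + 3), each dividing the next. The characteristic polynomial is their product, (x - 2)(x + 3).

The rational canonical form is the block-diagonal matrix of companion matrices C(f_i):
R = [[0, 6], [1, -1]].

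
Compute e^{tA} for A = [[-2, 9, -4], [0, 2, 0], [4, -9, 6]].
e^{tA} = [[(1 - 4*t)*e^{2*t}, 9*t*e^{2*t}, -4*t*e^{2*t}], [0, e^{2*t}, 0], [4*t*e^{2*t}, -9*t*e^{2*t}, (4*t + 1)*e^{2*t}]]

A has Jordan form J = [[2, 1, 0], [0, 2, 0], [0, 0, 2]] with A = PJP^{-1}, so e^{tA} = P e^{tJ} P^{-1}.

For a Jordan block J_k(λ), e^{tJ_k(λ)} = e^{λt} · (I + tN + t^2 N^2/2! + ... + t^{k-1} N^{k-1}/(k-1)!) where N is the nilpotent superdiagonal part.

Assembling the blocks and conjugating back gives the entries of e^{tA} as shown above.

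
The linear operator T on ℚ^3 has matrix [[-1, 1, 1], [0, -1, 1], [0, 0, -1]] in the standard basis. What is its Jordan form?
The characteristic polynomial is det(xI - A) = (x + 1)^3, so the eigenvalues are -1 (algebraic multiplicity 3).

For λ = -1: rank(A + I) = 2, rank((A + I)^2) = 1, rank((A + I)^3) = 0. The eigenspace has dimension 3 - 2 = 1, so there is 1 Jordan block; the rank sequence gives block sizes [3].

Assembling the blocks gives the Jordan form J above.

J = [[-1, 1, 0], [0, -1, 1], [0, 0, -1]]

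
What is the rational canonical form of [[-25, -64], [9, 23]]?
The invariant factors of A (the non-unit diagonal entries of the Smith normal form of xI - A over ℚ[x]) are (x + 1)^2, each dividing the next. The characteristic polynomial is their product, (x + 1)^2.

The rational canonical form is the block-diagonal matrix of companion matrices C(f_i):
R = [[0, -1], [1, -2]].

R = [[0, -1], [1, -2]]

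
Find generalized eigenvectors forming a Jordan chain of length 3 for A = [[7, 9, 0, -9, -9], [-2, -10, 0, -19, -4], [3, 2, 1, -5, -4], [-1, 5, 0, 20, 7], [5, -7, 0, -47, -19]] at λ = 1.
v_1 = [[-3, -1, 0, 2, -5]]^T, v_2 = [[0, -1, -1, 1, -2]]^T, v_3 = [[0, 0, 1, 0, 0]]^T

We seek v_1 ∈ ker((A - I)^3) \ ker((A - I)^2), then set v_{i+1} = (A - I) v_i.

One such chain is v_1 = [[-3, -1, 0, 2, -5]]^T, v_2 = [[0, -1, -1, 1, -2]]^T, v_3 = [[0, 0, 1, 0, 0]]^T. Check: (A - I) v_3 = [[0, 0, 0, 0, 0]]^T = 0.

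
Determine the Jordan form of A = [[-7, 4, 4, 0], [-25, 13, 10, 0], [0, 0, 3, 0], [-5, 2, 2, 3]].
The characteristic polynomial is det(xI - A) = (x - 3)^4, so the eigenvalues are 3 (algebraic multiplicity 4).

For λ = 3: rank(A - 3I) = 1, rank((A - 3I)^2) = 0. The eigenspace has dimension 4 - 1 = 3, so there are 3 Jordan blocks; the rank sequence gives block sizes [2, 1, 1].

Assembling the blocks gives the Jordan form J above.

J = [[3, 1, 0, 0], [0, 3, 0, 0], [0, 0, 3, 0], [0, 0, 0, 3]]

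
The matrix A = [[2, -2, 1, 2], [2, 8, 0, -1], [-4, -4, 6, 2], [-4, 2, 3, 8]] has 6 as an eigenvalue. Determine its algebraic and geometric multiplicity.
The characteristic polynomial is (x - 6)^4, so the factor x - 6 appears with exponent 4: the algebraic multiplicity is 4.

rank(A - 6I) = 2, so the eigenspace has dimension 4 - 2 = 2: the geometric multiplicity is 2.

Since 2 < 4, A is not diagonalizable.

algebraic multiplicity 4, geometric multiplicity 2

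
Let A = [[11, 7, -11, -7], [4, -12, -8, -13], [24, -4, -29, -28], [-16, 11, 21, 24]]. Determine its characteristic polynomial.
xI - A = [[x - 11, -7, 11, 7], [-4, x + 12, 8, 13], [-24, 4, x + 29, 28], [16, -11, -21, x - 24]].

Expanding det(xI - A) along the first row:
det(xI - A) = + (x - 11)·det([[x + 12, 8, 13], [4, x + 29, 28], [-11, -21, x - 24]]) - (-7)·det([[-4, 8, 13], [-24, x + 29, 28], [16, -21, x - 24]]) + (11)·det([[-4, x + 12, 13], [-24, 4, 28], [16, -11, x - 24]]) - (7)·det([[-4, x + 12, 8], [-24, 4, x + 29], [16, -11, -21]]).

Evaluating gives χ_A(x) = x^4 + 6x^3 - 54x - 81 = (x - 3)(x + 3)^3.

χ_A(x) = (x - 3)(x + 3)^3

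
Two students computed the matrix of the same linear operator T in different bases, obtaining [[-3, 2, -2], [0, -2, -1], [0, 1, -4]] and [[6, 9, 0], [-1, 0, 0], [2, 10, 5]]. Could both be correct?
No.

trace(A) = -9 but trace(B) = 11. The trace is a similarity invariant, so A and B are not similar.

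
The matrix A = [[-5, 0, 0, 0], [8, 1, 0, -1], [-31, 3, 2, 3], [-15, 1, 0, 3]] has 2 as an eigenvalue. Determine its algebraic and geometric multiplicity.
algebraic multiplicity 3, geometric multiplicity 2

The characteristic polynomial is (x - 2)^3(x + 5), so the factor x - 2 appears with exponent 3: the algebraic multiplicity is 3.

rank(A - 2I) = 2, so the eigenspace has dimension 4 - 2 = 2: the geometric multiplicity is 2.

Since 2 < 3, A is not diagonalizable.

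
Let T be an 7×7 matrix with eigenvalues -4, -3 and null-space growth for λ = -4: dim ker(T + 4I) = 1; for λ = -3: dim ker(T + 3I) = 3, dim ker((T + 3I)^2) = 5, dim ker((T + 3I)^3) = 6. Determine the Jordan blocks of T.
λ = -4: successive nullity increments [1] count blocks of size ≥ k; block sizes are [1].
λ = -3: successive nullity increments [3, 2, 1] count blocks of size ≥ k; block sizes are [3, 2, 1].

Jordan blocks: (-4, 1), (-3, 3), (-3, 2), (-3, 1)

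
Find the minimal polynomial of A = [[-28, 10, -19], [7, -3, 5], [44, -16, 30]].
m_A(x) = x^2(x + 1)

The characteristic polynomial factors as x^2(x + 1). The minimal polynomial is ∏(x - λ)^{k_λ} where k_λ is the size of the largest Jordan block at λ.

For λ = -1: rank(A + I) = 2, and the largest Jordan block has size 1 (the smallest k with rank((A + I)^k) = rank((A + I)^(k+1))).
For λ = 0: rank(A) = 2, and the largest Jordan block has size 2 (the smallest k with rank(A^k) = rank(A^(k+1))).

So m_A(x) = x^2(x + 1).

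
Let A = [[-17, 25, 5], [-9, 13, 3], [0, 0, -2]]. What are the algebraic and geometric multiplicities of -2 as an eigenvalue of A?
algebraic multiplicity 3, geometric multiplicity 2

The characteristic polynomial is (x + 2)^3, so the factor x + 2 appears with exponent 3: the algebraic multiplicity is 3.

rank(A + 2I) = 1, so the eigenspace has dimension 3 - 1 = 2: the geometric multiplicity is 2.

Since 2 < 3, A is not diagonalizable.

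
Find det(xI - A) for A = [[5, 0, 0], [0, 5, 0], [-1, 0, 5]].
χ_A(x) = (x - 5)^3

xI - A = [[x - 5, 0, 0], [0, x - 5, 0], [1, 0, x - 5]].

Expanding det(xI - A) along the first row:
det(xI - A) = + (x - 5)·det([[x - 5, 0], [0, x - 5]]) - (0)·det([[0, 0], [1, x - 5]]) + (0)·det([[0, x - 5], [1, 0]]).

Evaluating gives χ_A(x) = x^3 - 15x^2 + 75x - 125 = (x - 5)^3.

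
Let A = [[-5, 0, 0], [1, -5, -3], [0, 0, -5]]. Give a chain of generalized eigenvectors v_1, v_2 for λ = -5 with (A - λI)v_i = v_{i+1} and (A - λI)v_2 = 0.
v_1 = [[1, 0, 0]]^T, v_2 = [[0, 1, 0]]^T

We seek v_1 ∈ ker((A + 5I)^2) \ ker(A + 5I), then set v_{i+1} = (A + 5I) v_i.

One such chain is v_1 = [[1, 0, 0]]^T, v_2 = [[0, 1, 0]]^T. Check: (A + 5I) v_2 = [[0, 0, 0]]^T = 0.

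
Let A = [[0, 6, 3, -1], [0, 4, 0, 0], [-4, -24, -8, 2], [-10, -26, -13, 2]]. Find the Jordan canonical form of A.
J = [[-2, 1, 0, 0], [0, -2, 1, 0], [0, 0, -2, 0], [0, 0, 0, 4]]

The characteristic polynomial is det(xI - A) = (x - 4)(x + 2)^3, so the eigenvalues are -2 (algebraic multiplicity 3), 4 (algebraic multiplicity 1).

For λ = -2: rank(A + 2I) = 3, rank((A + 2I)^2) = 2, rank((A + 2I)^3) = 1. The eigenspace has dimension 4 - 3 = 1, so there is 1 Jordan block; the rank sequence gives block sizes [3].

For λ = 4: algebraic multiplicity 1 gives one 1×1 block.

Assembling the blocks gives the Jordan form J above.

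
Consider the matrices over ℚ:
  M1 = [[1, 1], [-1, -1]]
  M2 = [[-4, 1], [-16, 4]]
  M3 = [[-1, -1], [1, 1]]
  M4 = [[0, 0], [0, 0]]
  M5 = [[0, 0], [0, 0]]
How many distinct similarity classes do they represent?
2 classes: {M1, M2, M3}, {M4, M5}

Characteristic polynomials: χ_{M1} = x^2, χ_{M2} = x^2, χ_{M3} = x^2, χ_{M4} = x^2, χ_{M5} = x^2.

{M1, M2, M3}: invariant factors x^2.

{M4, M5}: invariant factors x, x.

Matrices are similar if and only if their invariant-factor lists agree; the partition into similarity classes is {M1, M2, M3}, {M4, M5}.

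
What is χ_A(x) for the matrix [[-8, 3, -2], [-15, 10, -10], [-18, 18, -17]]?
χ_A(x) = (x + 5)^3

xI - A = [[x + 8, -3, 2], [15, x - 10, 10], [18, -18, x + 17]].

Expanding det(xI - A) along the first row:
det(xI - A) = + (x + 8)·det([[x - 10, 10], [-18, x + 17]]) - (-3)·det([[15, 10], [18, x + 17]]) + (2)·det([[15, x - 10], [18, -18]]).

Evaluating gives χ_A(x) = x^3 + 15x^2 + 75x + 125 = (x + 5)^3.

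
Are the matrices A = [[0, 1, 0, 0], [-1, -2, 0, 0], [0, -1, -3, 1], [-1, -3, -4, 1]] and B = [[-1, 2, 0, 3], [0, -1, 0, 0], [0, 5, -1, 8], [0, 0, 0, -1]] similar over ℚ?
Yes.

Two matrices over a field are similar if and only if they have the same invariant factors.

Both A and B have characteristic polynomial (x + 1)^4 and minimal polynomial (x + 1)^2. Computing further, both have invariant factors (x + 1)^2, (x + 1)^2. Hence A and B are similar.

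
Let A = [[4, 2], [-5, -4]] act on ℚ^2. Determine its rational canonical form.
R = [[0, 6], [1, 0]]

The invariant factors of A (the non-unit diagonal entries of the Smith normal form of xI - A over ℚ[x]) are x^2 - 6, each dividing the next. The characteristic polynomial is their product, x^2 - 6.

The rational canonical form is the block-diagonal matrix of companion matrices C(f_i):
R = [[0, 6], [1, 0]].

Note the characteristic polynomial does not split into linear factors over ℚ, so A has no Jordan form over ℚ; the rational canonical form exists over any field.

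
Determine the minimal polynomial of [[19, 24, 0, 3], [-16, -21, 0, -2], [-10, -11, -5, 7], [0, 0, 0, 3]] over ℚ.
The characteristic polynomial factors as (x - 3)^2(x + 5)^2. The minimal polynomial is ∏(x - λ)^{k_λ} where k_λ is the size of the largest Jordan block at λ.

For λ = -5: rank(A + 5I) = 3, and the largest Jordan block has size 2 (the smallest k with rank((A + 5I)^k) = rank((A + 5I)^(k+1))).
For λ = 3: rank(A - 3I) = 3, and the largest Jordan block has size 2 (the smallest k with rank((A - 3I)^k) = rank((A - 3I)^(k+1))).

So m_A(x) = (x - 3)^2(x + 5)^2.

m_A(x) = (x - 3)^2(x + 5)^2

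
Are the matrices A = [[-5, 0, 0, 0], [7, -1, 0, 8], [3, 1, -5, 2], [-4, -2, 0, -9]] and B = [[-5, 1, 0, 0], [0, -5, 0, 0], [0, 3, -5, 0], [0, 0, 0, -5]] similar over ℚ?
Both have characteristic polynomial (x + 5)^4, but the minimal polynomial of A is (x + 5)^3 while the minimal polynomial of B is (x + 5)^2. The minimal polynomial is a similarity invariant, so A and B are not similar.

No.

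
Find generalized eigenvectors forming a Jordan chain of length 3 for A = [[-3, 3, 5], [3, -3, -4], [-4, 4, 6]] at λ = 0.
v_1 = [[6, 2, 3]]^T, v_2 = [[3, 0, 2]]^T, v_3 = [[1, 1, 0]]^T

We seek v_1 ∈ ker(A^3) \ ker(A^2), then set v_{i+1} = A v_i.

One such chain is v_1 = [[6, 2, 3]]^T, v_2 = [[3, 0, 2]]^T, v_3 = [[1, 1, 0]]^T. Check: A v_3 = [[0, 0, 0]]^T = 0.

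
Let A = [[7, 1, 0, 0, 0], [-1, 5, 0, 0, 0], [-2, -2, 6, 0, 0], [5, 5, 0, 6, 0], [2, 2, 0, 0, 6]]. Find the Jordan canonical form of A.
J = [[6, 1, 0, 0, 0], [0, 6, 0, 0, 0], [0, 0, 6, 0, 0], [0, 0, 0, 6, 0], [0, 0, 0, 0, 6]]

The characteristic polynomial is det(xI - A) = (x - 6)^5, so the eigenvalues are 6 (algebraic multiplicity 5).

For λ = 6: rank(A - 6I) = 1, rank((A - 6I)^2) = 0. The eigenspace has dimension 5 - 1 = 4, so there are 4 Jordan blocks; the rank sequence gives block sizes [2, 1, 1, 1].

Assembling the blocks gives the Jordan form J above.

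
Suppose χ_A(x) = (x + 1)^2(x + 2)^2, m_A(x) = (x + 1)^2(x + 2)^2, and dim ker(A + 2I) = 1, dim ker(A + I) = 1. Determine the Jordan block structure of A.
λ = -2: algebraic multiplicity 2 (exponent in χ_A), largest block size 2 (exponent in m_A), 1 block (geometric multiplicity). This forces block sizes [2].
λ = -1: algebraic multiplicity 2 (exponent in χ_A), largest block size 2 (exponent in m_A), 1 block (geometric multiplicity). This forces block sizes [2].

Jordan blocks: (-2, 2), (-1, 2)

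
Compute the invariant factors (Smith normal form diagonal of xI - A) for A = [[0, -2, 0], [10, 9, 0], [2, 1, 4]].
x - 4, (x - 5)(x - 4)

The Jordan structure of A has elementary divisors (x - 4), (x - 4), (x - 5). Arranging the block sizes at each eigenvalue in decreasing order and taking row products gives the invariant factors.

Invariant factors (smallest first, each dividing the next): x - 4, (x - 5)(x - 4).

Check: the last factor (x - 5)(x - 4) is the minimal polynomial, and the product (x - 5)(x - 4)^2 is the characteristic polynomial.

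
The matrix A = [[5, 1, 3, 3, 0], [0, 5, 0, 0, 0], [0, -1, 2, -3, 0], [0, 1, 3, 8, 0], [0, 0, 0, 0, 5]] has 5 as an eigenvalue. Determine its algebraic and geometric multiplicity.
The characteristic polynomial is (x - 5)^5, so the factor x - 5 appears with exponent 5: the algebraic multiplicity is 5.

rank(A - 5I) = 1, so the eigenspace has dimension 5 - 1 = 4: the geometric multiplicity is 4.

Since 4 < 5, A is not diagonalizable.

algebraic multiplicity 5, geometric multiplicity 4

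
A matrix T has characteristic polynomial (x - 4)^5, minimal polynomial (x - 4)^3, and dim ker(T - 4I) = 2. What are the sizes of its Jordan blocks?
λ = 4: algebraic multiplicity 5 (exponent in χ_T), largest block size 3 (exponent in m_T), 2 blocks (geometric multiplicity). These force block sizes [3, 2].

Jordan blocks: (4, 3), (4, 2)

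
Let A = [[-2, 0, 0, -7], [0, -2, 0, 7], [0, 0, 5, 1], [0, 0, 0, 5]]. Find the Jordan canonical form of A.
The characteristic polynomial is det(xI - A) = (x - 5)^2(x + 2)^2, so the eigenvalues are -2 (algebraic multiplicity 2), 5 (algebraic multiplicity 2).

For λ = -2: rank(A + 2I) = 2. The eigenspace has dimension 4 - 2 = 2, so there are 2 Jordan blocks; the rank sequence gives block sizes [1, 1].

For λ = 5: rank(A - 5I) = 3, rank((A - 5I)^2) = 2. The eigenspace has dimension 4 - 3 = 1, so there is 1 Jordan block; the rank sequence gives block sizes [2].

Assembling the blocks gives the Jordan form J above.

J = [[-2, 0, 0, 0], [0, -2, 0, 0], [0, 0, 5, 1], [0, 0, 0, 5]]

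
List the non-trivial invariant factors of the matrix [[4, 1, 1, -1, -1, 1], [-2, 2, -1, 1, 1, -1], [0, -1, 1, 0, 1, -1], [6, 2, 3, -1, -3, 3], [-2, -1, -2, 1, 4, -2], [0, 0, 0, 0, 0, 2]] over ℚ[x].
x - 2, (x - 2)^2, (x - 2)^3

The Jordan structure of A has elementary divisors (x - 2)^3, (x - 2)^2, (x - 2). Arranging the block sizes at each eigenvalue in decreasing order and taking row products gives the invariant factors.

Invariant factors (smallest first, each dividing the next): x - 2, (x - 2)^2, (x - 2)^3.

Check: the last factor (x - 2)^3 is the minimal polynomial, and the product (x - 2)^6 is the characteristic polynomial.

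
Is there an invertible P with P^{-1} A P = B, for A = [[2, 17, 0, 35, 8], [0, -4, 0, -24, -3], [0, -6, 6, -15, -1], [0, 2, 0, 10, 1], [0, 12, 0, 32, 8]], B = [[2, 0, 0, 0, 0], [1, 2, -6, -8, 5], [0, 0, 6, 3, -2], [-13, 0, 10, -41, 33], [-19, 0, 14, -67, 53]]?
No.

Both have characteristic polynomial (x - 6)^3(x - 2)^2, but the minimal polynomial of A is (x - 6)^3(x - 2)^2 while the minimal polynomial of B is (x - 6)^3(x - 2). The minimal polynomial is a similarity invariant, so A and B are not similar.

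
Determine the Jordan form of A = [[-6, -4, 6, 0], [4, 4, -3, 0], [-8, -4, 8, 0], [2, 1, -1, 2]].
J = [[2, 1, 0, 0], [0, 2, 1, 0], [0, 0, 2, 0], [0, 0, 0, 2]]

The characteristic polynomial is det(xI - A) = (x - 2)^4, so the eigenvalues are 2 (algebraic multiplicity 4).

For λ = 2: rank(A - 2I) = 2, rank((A - 2I)^2) = 1, rank((A - 2I)^3) = 0. The eigenspace has dimension 4 - 2 = 2, so there are 2 Jordan blocks; the rank sequence gives block sizes [3, 1].

Assembling the blocks gives the Jordan form J above.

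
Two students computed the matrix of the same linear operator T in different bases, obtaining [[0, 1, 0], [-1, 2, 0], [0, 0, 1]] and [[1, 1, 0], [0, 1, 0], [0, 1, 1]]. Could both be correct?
Two matrices over a field are similar if and only if they have the same invariant factors.

Both A and B have characteristic polynomial (x - 1)^3 and minimal polynomial (x - 1)^2. Computing further, both have invariant factors x - 1, (x - 1)^2. Hence A and B are similar.

Yes.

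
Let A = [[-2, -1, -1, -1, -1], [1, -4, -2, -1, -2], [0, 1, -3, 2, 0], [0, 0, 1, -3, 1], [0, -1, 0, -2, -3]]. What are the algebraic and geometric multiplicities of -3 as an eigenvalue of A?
The characteristic polynomial is (x + 3)^5, so the factor x + 3 appears with exponent 5: the algebraic multiplicity is 5.

rank(A + 3I) = 3, so the eigenspace has dimension 5 - 3 = 2: the geometric multiplicity is 2.

Since 2 < 5, A is not diagonalizable.

algebraic multiplicity 5, geometric multiplicity 2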